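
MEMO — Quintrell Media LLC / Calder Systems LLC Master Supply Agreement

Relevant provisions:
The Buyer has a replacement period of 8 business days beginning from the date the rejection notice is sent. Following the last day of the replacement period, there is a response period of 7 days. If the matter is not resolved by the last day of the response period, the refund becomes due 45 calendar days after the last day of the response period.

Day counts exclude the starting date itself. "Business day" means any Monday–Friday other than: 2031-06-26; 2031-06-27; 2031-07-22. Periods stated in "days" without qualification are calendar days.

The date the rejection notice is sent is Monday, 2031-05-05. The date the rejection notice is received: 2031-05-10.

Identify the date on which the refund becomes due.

2031-07-06

The last day of the replacement period: 8 business days after Monday, 2031-05-05, skipping weekends — May 6, May 7, May 8, May 9, May 12, May 13, May 14, May 15 — lands on Thursday, 2031-05-15.
Adding 7 calendar days to 2031-05-15 gives 2031-05-22, which is the last day of the response period.
The date on which the refund becomes due: 45 calendar days after 2031-05-22 is 2031-07-06.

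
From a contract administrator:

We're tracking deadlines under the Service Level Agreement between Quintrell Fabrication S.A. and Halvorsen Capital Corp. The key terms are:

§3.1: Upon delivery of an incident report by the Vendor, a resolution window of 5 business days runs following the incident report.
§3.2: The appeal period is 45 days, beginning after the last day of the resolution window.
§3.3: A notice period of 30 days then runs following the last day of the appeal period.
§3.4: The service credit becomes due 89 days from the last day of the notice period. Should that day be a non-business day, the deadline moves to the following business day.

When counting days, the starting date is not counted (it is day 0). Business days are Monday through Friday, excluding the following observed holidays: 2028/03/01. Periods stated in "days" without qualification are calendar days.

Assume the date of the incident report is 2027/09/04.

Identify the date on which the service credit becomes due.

2028/02/21

The last day of the resolution window: 5 business days after Saturday, 2027/09/04, skipping weekends — Sep 6, Sep 7, Sep 8, Sep 9, Sep 10 — lands on Friday, 2027/09/10.
Adding 45 calendar days to 2027/09/10 gives 2027/10/25, which is the last day of the appeal period.
The last day of the notice period: 2027/10/25 + 30 days = 2027/11/24.
The date on which the service credit becomes due: 89 calendar days after 2027/11/24 is 2028/02/21. 2028/02/21 is a Monday and is not a listed holiday, so no roll-forward applies.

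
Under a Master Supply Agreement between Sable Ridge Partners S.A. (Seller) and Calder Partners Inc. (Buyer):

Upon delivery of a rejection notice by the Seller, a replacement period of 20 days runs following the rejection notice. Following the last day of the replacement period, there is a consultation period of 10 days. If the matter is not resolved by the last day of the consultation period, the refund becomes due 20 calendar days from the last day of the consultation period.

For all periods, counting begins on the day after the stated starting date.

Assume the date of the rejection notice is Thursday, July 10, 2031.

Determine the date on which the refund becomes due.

Adding 20 calendar days to July 10, 2031 gives July 30, 2031, which is the last day of the replacement period.
The last day of the consultation period: July 30, 2031 + 10 days = August 9, 2031.
Adding 20 calendar days to August 9, 2031 gives August 29, 2031, which is the date on which the refund becomes due.

August 29, 2031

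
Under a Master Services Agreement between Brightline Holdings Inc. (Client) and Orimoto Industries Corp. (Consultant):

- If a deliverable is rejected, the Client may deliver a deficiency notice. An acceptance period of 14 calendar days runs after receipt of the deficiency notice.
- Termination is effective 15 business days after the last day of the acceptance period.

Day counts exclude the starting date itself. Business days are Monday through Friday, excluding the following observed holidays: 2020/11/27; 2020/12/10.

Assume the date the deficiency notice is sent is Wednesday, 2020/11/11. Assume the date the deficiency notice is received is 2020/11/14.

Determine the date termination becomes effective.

2020/12/21

The last day of the acceptance period: 2020/11/14 + 14 days = 2020/11/28.
The date termination becomes effective: counting 15 business days from Saturday, 2020/11/28 (Nov 30, Dec 1, Dec 2, Dec 3, …, Dec 17, Dec 18, Dec 21, skipping weekends and the listed holiday on Dec 10) reaches Monday, 2020/12/21.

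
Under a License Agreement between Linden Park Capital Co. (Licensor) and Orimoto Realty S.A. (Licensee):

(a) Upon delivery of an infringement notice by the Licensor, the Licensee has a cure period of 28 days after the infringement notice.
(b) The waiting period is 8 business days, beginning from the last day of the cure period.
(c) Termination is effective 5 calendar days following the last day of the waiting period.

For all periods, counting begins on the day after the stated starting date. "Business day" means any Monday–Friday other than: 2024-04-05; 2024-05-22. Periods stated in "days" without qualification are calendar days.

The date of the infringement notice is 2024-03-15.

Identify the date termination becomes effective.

The last day of the cure period: 28 calendar days after 2024-03-15 is 2024-04-12.
The last day of the waiting period: counting 8 business days from Friday, 2024-04-12 (Apr 15, Apr 16, Apr 17, Apr 18, Apr 19, Apr 22, Apr 23, Apr 24, skipping weekends) reaches Wednesday, 2024-04-24.
The date termination becomes effective: 2024-04-24 + 5 days = 2024-04-29.

2024-04-29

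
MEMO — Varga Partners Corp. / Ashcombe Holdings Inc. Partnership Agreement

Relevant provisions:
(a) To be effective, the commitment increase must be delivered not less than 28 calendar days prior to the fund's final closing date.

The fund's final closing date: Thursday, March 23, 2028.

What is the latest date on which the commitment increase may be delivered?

Counting back 28 calendar days from March 23, 2028 gives February 24, 2028.

February 24, 2028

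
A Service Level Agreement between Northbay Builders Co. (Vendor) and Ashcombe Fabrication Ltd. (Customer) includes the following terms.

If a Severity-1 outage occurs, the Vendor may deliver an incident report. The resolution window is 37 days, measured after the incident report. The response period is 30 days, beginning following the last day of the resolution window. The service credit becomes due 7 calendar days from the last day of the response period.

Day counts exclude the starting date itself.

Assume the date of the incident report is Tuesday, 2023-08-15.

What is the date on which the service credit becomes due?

2023-10-28

The last day of the resolution window: 37 calendar days after 2023-08-15 is 2023-09-21.
Adding 30 calendar days to 2023-09-21 gives 2023-10-21, which is the last day of the response period.
The date on which the service credit becomes due: 7 calendar days after 2023-10-21 is 2023-10-28.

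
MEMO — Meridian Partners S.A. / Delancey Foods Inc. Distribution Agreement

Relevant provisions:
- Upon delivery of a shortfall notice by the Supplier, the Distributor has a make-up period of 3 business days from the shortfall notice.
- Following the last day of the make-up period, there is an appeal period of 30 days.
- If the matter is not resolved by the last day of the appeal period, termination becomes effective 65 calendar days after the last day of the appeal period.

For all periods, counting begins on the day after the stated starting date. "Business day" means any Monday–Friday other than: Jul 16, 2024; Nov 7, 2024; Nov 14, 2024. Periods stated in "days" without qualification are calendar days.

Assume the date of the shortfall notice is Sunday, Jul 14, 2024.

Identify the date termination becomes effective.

The last day of the make-up period: counting 3 business days from Sunday, Jul 14, 2024 (Jul 15, Jul 17, Jul 18, skipping weekends and the listed holiday on Jul 16) reaches Thursday, Jul 18, 2024.
Adding 30 calendar days to Jul 18, 2024 gives Aug 17, 2024, which is the last day of the appeal period.
The date termination becomes effective: Aug 17, 2024 + 65 days = Oct 21, 2024.

Oct 21, 2024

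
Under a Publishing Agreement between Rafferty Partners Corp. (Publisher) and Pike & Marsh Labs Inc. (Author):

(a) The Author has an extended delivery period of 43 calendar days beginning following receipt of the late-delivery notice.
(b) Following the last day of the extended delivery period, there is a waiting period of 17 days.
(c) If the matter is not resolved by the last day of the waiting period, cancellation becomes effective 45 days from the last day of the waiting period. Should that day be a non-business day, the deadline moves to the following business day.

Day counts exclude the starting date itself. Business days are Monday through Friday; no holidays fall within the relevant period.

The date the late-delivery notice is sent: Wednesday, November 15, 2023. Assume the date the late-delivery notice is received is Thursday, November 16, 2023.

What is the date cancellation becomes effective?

February 29, 2024

The last day of the extended delivery period: November 16, 2023 + 43 days = December 29, 2023.
Adding 17 calendar days to December 29, 2023 gives January 15, 2024, which is the last day of the waiting period.
The date cancellation becomes effective: January 15, 2024 + 45 days = February 29, 2024. February 29, 2024 is a Thursday, so no roll-forward applies.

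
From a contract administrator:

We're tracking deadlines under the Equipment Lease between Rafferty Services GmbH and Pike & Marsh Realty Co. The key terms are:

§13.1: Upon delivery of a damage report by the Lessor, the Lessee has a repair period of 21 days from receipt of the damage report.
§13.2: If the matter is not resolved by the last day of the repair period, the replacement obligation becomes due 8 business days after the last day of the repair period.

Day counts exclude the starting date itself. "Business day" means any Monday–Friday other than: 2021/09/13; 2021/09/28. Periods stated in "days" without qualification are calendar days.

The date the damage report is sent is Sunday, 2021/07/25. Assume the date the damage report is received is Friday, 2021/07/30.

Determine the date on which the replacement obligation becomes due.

The last day of the repair period: 21 calendar days after 2021/07/30 is 2021/08/20.
From Friday, 2021/08/20, 8 business days (Aug 23, Aug 24, Aug 25, Aug 26, Aug 27, Aug 30, Aug 31, Sep 1, skipping weekends) brings us to Wednesday, 2021/09/01, which is the date on which the replacement obligation becomes due.

2021/09/01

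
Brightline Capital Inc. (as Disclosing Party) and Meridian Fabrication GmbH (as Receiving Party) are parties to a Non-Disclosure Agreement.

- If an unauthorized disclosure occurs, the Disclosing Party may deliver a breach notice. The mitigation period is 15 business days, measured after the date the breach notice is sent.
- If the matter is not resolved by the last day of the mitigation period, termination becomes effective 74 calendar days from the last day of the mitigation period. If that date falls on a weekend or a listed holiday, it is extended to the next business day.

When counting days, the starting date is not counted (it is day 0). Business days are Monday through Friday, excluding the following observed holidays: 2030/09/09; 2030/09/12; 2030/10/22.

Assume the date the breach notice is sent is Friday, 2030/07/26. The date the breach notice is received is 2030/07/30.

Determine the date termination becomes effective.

2030/10/29

The last day of the mitigation period: 15 business days after Friday, 2030/07/26, skipping weekends — Jul 29, Jul 30, Jul 31, Aug 1, …, Aug 14, Aug 15, Aug 16 — lands on Friday, 2030/08/16.
The date termination becomes effective: 2030/08/16 + 74 days = 2030/10/29. 2030/10/29 is a Tuesday and is not a listed holiday, so no roll-forward applies.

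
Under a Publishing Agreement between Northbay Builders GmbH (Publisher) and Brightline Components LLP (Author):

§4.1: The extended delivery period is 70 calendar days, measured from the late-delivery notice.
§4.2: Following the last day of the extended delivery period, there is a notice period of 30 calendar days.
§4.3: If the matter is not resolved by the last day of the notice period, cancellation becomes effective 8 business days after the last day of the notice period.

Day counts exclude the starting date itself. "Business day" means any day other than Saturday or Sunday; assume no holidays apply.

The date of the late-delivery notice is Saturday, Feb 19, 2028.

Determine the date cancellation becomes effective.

Jun 8, 2028

Adding 70 calendar days to Feb 19, 2028 gives Apr 29, 2028, which is the last day of the extended delivery period.
Adding 30 calendar days to Apr 29, 2028 gives May 29, 2028, which is the last day of the notice period.
From Monday, May 29, 2028, 8 business days (May 30, May 31, Jun 1, Jun 2, Jun 5, Jun 6, Jun 7, Jun 8, skipping weekends) brings us to Thursday, Jun 8, 2028, which is the date cancellation becomes effective.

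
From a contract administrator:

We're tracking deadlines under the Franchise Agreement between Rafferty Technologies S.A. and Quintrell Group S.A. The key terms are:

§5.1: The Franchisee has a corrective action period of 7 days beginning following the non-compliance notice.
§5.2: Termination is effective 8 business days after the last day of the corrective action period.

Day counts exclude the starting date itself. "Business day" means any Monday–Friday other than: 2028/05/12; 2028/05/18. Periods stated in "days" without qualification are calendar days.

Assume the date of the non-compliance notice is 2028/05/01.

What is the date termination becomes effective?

The last day of the corrective action period: 2028/05/01 + 7 days = 2028/05/08.
From Monday, 2028/05/08, 8 business days (May 9, May 10, May 11, May 15, May 16, May 17, May 19, May 22, skipping weekends and the listed holidays on May 12, May 18) brings us to Monday, 2028/05/22, which is the date termination becomes effective.

2028/05/22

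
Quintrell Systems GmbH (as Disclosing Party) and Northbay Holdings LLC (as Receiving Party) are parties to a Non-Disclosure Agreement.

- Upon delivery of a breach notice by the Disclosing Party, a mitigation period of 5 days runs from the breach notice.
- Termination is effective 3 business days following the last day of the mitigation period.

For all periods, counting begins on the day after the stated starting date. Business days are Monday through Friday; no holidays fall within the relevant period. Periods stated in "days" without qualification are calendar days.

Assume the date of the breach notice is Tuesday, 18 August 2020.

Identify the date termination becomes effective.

26 August 2020

The last day of the mitigation period: 5 calendar days after 18 August 2020 is 23 August 2020.
The date termination becomes effective: 3 business days after Sunday, 23 August 2020, skipping weekends — Aug 24, Aug 25, Aug 26 — lands on Wednesday, 26 August 2020.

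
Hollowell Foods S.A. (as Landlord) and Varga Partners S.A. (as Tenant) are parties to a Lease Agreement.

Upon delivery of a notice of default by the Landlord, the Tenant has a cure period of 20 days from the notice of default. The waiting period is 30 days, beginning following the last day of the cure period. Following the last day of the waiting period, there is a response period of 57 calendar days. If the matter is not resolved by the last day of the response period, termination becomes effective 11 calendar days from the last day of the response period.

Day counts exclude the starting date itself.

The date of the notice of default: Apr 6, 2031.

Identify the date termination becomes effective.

Aug 2, 2031

Adding 20 calendar days to Apr 6, 2031 gives Apr 26, 2031, which is the last day of the cure period.
Adding 30 calendar days to Apr 26, 2031 gives May 26, 2031, which is the last day of the waiting period.
Adding 57 calendar days to May 26, 2031 gives Jul 22, 2031, which is the last day of the response period.
Adding 11 calendar days to Jul 22, 2031 gives Aug 2, 2031, which is the date termination becomes effective.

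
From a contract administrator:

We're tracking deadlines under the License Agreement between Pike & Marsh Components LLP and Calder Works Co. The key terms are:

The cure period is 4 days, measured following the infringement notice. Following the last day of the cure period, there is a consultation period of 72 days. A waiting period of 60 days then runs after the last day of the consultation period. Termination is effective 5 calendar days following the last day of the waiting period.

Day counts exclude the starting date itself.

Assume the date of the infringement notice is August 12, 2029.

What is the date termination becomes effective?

December 31, 2029

Adding 4 calendar days to August 12, 2029 gives August 16, 2029, which is the last day of the cure period.
Adding 72 calendar days to August 16, 2029 gives October 27, 2029, which is the last day of the consultation period.
The last day of the waiting period: October 27, 2029 + 60 days = December 26, 2029.
Adding 5 calendar days to December 26, 2029 gives December 31, 2029, which is the date termination becomes effective.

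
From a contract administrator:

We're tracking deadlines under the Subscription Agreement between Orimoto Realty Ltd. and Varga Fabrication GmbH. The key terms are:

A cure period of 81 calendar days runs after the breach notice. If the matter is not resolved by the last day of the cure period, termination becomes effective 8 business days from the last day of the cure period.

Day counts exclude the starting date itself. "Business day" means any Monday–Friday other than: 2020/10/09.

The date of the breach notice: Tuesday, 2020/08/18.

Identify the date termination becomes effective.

2020/11/18

The last day of the cure period: 2020/08/18 + 81 days = 2020/11/07.
The date termination becomes effective: 8 business days after Saturday, 2020/11/07, skipping weekends — Nov 9, Nov 10, Nov 11, Nov 12, Nov 13, Nov 16, Nov 17, Nov 18 — lands on Wednesday, 2020/11/18.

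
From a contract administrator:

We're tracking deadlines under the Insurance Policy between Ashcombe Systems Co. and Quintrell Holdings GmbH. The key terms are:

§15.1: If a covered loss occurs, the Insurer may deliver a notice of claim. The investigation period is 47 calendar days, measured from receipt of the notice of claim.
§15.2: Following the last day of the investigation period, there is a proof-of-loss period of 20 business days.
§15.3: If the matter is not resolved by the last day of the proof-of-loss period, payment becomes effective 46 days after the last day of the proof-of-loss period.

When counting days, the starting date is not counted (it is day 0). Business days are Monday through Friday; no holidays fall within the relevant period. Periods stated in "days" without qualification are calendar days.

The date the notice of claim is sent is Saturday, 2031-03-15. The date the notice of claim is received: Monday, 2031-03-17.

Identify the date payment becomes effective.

2031-07-15

The last day of the investigation period: 2031-03-17 + 47 days = 2031-05-03.
The last day of the proof-of-loss period: counting 20 business days from Saturday, 2031-05-03 (May 5, May 6, May 7, May 8, …, May 28, May 29, May 30, skipping weekends) reaches Friday, 2031-05-30.
Adding 46 calendar days to 2031-05-30 gives 2031-07-15, which is the date payment becomes effective.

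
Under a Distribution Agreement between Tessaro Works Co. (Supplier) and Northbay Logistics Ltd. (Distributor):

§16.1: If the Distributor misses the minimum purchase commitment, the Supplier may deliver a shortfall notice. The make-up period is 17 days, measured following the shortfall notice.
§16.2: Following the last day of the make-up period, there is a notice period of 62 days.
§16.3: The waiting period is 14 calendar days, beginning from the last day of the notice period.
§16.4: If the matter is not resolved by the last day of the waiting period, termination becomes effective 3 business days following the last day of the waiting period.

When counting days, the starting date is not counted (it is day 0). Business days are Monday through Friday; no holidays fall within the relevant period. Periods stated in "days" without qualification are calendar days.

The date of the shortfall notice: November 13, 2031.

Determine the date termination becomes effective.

The last day of the make-up period: 17 calendar days after November 13, 2031 is November 30, 2031.
Adding 62 calendar days to November 30, 2031 gives January 31, 2032, which is the last day of the notice period.
Adding 14 calendar days to January 31, 2032 gives February 14, 2032, which is the last day of the waiting period.
From Saturday, February 14, 2032, 3 business days (Feb 16, Feb 17, Feb 18, skipping weekends) brings us to Wednesday, February 18, 2032, which is the date termination becomes effective.

February 18, 2032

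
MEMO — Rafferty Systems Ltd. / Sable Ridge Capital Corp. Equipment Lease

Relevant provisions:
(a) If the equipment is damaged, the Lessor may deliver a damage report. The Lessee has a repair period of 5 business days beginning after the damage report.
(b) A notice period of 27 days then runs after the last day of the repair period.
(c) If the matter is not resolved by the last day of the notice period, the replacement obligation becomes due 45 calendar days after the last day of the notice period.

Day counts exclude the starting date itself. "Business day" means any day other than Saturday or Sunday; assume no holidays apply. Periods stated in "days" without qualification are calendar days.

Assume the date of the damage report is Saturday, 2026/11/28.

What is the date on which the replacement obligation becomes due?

2027/02/14

The last day of the repair period: 5 business days after Saturday, 2026/11/28, skipping weekends — Nov 30, Dec 1, Dec 2, Dec 3, Dec 4 — lands on Friday, 2026/12/04.
The last day of the notice period: 27 calendar days after 2026/12/04 is 2026/12/31.
The date on which the replacement obligation becomes due: 2026/12/31 + 45 days = 2027/02/14.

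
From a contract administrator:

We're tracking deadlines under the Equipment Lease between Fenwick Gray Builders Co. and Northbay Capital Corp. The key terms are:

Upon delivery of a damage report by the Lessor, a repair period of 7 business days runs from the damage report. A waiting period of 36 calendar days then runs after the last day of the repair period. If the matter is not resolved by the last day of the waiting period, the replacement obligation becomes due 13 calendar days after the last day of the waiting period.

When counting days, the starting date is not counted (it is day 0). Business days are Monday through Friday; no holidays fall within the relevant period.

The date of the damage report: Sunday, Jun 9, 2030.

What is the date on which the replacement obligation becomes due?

The last day of the repair period: counting 7 business days from Sunday, Jun 9, 2030 (Jun 10, Jun 11, Jun 12, Jun 13, Jun 14, Jun 17, Jun 18, skipping weekends) reaches Tuesday, Jun 18, 2030.
The last day of the waiting period: Jun 18, 2030 + 36 days = Jul 24, 2030.
The date on which the replacement obligation becomes due: 13 calendar days after Jul 24, 2030 is Aug 6, 2030.

Aug 6, 2030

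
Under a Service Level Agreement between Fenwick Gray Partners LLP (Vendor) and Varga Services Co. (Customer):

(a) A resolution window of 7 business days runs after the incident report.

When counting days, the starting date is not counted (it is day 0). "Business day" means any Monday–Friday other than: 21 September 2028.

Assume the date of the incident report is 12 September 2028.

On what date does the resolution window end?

22 September 2028

The last day of the resolution window: 7 business days after Tuesday, 12 September 2028, skipping weekends and the listed holiday on Sep 21 — Sep 13, Sep 14, Sep 15, Sep 18, Sep 19, Sep 20, Sep 22 — lands on Friday, 22 September 2028.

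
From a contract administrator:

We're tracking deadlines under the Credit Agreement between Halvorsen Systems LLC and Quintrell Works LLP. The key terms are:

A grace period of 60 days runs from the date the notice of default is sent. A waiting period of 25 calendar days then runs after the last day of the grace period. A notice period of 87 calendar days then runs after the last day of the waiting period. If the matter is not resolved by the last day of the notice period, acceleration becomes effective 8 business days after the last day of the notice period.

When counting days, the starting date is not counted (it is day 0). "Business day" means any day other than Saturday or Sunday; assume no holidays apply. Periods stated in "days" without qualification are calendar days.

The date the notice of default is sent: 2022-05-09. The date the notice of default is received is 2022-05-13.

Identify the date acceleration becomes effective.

2022-11-09

Adding 60 calendar days to 2022-05-09 gives 2022-07-08, which is the last day of the grace period.
The last day of the waiting period: 25 calendar days after 2022-07-08 is 2022-08-02.
The last day of the notice period: 2022-08-02 + 87 days = 2022-10-28.
From Friday, 2022-10-28, 8 business days (Oct 31, Nov 1, Nov 2, Nov 3, Nov 4, Nov 7, Nov 8, Nov 9, skipping weekends) brings us to Wednesday, 2022-11-09, which is the date acceleration becomes effective.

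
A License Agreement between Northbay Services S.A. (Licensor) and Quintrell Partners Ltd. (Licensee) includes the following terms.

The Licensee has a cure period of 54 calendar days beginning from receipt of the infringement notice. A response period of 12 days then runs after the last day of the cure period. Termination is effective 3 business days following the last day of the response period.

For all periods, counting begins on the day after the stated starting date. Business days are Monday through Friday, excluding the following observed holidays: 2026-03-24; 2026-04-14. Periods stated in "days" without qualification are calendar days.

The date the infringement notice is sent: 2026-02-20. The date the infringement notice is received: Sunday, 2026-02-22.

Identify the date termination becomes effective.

The last day of the cure period: 2026-02-22 + 54 days = 2026-04-17.
The last day of the response period: 12 calendar days after 2026-04-17 is 2026-04-29.
From Wednesday, 2026-04-29, 3 business days (Apr 30, May 1, May 4, skipping weekends) brings us to Monday, 2026-05-04, which is the date termination becomes effective.

2026-05-04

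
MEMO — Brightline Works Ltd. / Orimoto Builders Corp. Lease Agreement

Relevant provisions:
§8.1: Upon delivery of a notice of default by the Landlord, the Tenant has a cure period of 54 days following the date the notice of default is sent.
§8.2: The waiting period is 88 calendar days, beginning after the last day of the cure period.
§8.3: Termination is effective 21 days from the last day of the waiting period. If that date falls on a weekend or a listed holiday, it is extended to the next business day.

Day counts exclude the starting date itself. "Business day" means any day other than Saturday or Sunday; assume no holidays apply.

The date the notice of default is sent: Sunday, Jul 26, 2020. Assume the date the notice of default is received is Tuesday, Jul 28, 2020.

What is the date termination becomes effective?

Jan 5, 2021

Adding 54 calendar days to Jul 26, 2020 gives Sep 18, 2020, which is the last day of the cure period.
The last day of the waiting period: Sep 18, 2020 + 88 days = Dec 15, 2020.
The date termination becomes effective: 21 calendar days after Dec 15, 2020 is Jan 5, 2021. Jan 5, 2021 is a Tuesday, so no roll-forward applies.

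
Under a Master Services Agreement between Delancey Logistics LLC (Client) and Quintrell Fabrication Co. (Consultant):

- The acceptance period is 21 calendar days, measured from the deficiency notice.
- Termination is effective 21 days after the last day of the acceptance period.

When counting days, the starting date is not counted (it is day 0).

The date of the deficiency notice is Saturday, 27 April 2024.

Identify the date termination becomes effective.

8 June 2024

Adding 21 calendar days to 27 April 2024 gives 18 May 2024, which is the last day of the acceptance period.
The date termination becomes effective: 18 May 2024 + 21 days = 8 June 2024.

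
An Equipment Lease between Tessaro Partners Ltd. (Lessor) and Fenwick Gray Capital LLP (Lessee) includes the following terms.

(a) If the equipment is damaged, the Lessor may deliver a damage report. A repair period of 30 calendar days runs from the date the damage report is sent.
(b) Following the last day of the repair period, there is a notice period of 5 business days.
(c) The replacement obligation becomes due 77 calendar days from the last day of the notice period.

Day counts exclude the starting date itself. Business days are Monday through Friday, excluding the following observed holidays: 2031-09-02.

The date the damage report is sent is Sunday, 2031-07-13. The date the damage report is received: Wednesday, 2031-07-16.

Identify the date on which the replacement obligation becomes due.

The last day of the repair period: 30 calendar days after 2031-07-13 is 2031-08-12.
The last day of the notice period: 5 business days after Tuesday, 2031-08-12, skipping weekends — Aug 13, Aug 14, Aug 15, Aug 18, Aug 19 — lands on Tuesday, 2031-08-19.
The date on which the replacement obligation becomes due: 77 calendar days after 2031-08-19 is 2031-11-04.

2031-11-04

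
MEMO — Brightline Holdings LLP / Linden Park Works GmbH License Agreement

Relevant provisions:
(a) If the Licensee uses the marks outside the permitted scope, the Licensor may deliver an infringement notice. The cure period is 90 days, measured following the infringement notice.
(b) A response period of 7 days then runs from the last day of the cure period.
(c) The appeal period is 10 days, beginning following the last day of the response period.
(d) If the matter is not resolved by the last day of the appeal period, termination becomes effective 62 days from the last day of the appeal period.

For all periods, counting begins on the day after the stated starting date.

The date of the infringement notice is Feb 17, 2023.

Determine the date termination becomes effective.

Aug 5, 2023

The last day of the cure period: 90 calendar days after Feb 17, 2023 is May 18, 2023.
The last day of the response period: 7 calendar days after May 18, 2023 is May 25, 2023.
The last day of the appeal period: May 25, 2023 + 10 days = Jun 4, 2023.
The date termination becomes effective: 62 calendar days after Jun 4, 2023 is Aug 5, 2023.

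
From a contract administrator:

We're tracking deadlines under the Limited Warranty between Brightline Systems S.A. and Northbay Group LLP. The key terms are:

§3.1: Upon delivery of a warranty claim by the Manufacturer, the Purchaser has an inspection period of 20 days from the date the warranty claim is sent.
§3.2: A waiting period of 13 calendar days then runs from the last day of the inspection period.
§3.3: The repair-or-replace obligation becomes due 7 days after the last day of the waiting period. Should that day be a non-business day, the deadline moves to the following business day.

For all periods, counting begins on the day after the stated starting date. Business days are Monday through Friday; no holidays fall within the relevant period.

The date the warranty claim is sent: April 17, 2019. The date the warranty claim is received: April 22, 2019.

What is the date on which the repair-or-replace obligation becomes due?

Adding 20 calendar days to April 17, 2019 gives May 7, 2019, which is the last day of the inspection period.
The last day of the waiting period: May 7, 2019 + 13 days = May 20, 2019.
Adding 7 calendar days to May 20, 2019 gives May 27, 2019, which is the date on which the repair-or-replace obligation becomes due. May 27, 2019 is a Monday, so no roll-forward applies.

May 27, 2019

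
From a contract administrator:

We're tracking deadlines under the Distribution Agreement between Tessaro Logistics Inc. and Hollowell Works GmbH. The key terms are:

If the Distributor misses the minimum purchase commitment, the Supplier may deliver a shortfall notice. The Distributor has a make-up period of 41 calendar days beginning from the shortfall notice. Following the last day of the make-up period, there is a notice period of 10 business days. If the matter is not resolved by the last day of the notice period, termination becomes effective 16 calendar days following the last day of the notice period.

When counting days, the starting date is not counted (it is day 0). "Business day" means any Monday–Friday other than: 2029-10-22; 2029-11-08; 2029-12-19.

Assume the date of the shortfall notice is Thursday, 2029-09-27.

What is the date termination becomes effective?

The last day of the make-up period: 41 calendar days after 2029-09-27 is 2029-11-07.
The last day of the notice period: counting 10 business days from Wednesday, 2029-11-07 (Nov 9, Nov 12, Nov 13, Nov 14, Nov 15, Nov 16, Nov 19, Nov 20, Nov 21, Nov 22, skipping weekends and the listed holiday on Nov 8) reaches Thursday, 2029-11-22.
The date termination becomes effective: 2029-11-22 + 16 days = 2029-12-08.

2029-12-08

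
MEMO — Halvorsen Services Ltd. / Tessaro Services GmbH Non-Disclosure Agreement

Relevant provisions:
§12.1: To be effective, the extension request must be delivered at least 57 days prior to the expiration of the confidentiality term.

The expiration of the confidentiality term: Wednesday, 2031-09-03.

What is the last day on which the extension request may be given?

2031-07-08

2031-09-03 minus 57 days is 2031-07-08.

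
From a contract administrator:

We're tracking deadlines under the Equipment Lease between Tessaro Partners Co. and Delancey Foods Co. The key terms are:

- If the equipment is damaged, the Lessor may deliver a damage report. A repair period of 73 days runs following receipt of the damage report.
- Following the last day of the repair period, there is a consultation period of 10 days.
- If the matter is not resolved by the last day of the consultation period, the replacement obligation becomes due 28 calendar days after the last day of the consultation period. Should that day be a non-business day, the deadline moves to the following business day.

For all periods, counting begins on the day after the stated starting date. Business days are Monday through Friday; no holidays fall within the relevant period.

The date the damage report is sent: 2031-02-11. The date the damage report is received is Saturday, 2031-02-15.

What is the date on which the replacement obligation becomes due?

Adding 73 calendar days to 2031-02-15 gives 2031-04-29, which is the last day of the repair period.
Adding 10 calendar days to 2031-04-29 gives 2031-05-09, which is the last day of the consultation period.
Adding 28 calendar days to 2031-05-09 gives 2031-06-06, which is the date on which the replacement obligation becomes due. 2031-06-06 is a Friday, so no roll-forward applies.

2031-06-06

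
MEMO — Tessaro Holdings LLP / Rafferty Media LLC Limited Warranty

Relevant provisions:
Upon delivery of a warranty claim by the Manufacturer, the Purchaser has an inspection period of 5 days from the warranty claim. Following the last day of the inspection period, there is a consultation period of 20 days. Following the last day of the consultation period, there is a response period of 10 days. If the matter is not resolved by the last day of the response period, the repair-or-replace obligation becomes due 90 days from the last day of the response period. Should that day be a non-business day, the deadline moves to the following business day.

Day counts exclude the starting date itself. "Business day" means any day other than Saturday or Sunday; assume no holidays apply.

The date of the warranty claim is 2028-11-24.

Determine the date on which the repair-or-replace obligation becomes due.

The last day of the inspection period: 5 calendar days after 2028-11-24 is 2028-11-29.
Adding 20 calendar days to 2028-11-29 gives 2028-12-19, which is the last day of the consultation period.
Adding 10 calendar days to 2028-12-19 gives 2028-12-29, which is the last day of the response period.
Adding 90 calendar days to 2028-12-29 gives 2029-03-29, which is the date on which the repair-or-replace obligation becomes due. 2029-03-29 is a Thursday, so no roll-forward applies.

2029-03-29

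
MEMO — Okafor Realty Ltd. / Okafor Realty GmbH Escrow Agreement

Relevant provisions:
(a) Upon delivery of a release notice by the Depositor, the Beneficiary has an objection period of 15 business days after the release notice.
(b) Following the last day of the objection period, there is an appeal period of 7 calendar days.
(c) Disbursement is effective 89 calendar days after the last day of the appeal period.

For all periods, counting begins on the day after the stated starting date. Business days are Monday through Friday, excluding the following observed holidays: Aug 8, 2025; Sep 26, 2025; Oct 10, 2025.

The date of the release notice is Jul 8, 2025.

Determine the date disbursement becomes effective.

The last day of the objection period: 15 business days after Tuesday, Jul 8, 2025, skipping weekends — Jul 9, Jul 10, Jul 11, Jul 14, …, Jul 25, Jul 28, Jul 29 — lands on Tuesday, Jul 29, 2025.
The last day of the appeal period: Jul 29, 2025 + 7 days = Aug 5, 2025.
The date disbursement becomes effective: Aug 5, 2025 + 89 days = Nov 2, 2025.

Nov 2, 2025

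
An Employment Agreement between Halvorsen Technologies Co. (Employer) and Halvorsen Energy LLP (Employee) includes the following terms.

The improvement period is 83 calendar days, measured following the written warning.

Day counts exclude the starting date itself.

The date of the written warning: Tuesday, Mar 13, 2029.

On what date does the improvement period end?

The last day of the improvement period: 83 calendar days after Mar 13, 2029 is Jun 4, 2029.

Jun 4, 2029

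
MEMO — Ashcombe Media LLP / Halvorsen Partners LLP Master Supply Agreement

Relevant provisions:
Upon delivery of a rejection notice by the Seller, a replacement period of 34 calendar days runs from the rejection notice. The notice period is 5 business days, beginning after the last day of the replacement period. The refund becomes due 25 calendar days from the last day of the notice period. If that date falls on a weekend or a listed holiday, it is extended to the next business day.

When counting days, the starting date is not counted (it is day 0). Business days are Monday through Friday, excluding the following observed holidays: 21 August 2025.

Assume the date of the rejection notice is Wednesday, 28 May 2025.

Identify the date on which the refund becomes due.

The last day of the replacement period: 34 calendar days after 28 May 2025 is 1 July 2025.
The last day of the notice period: 5 business days after Tuesday, 1 July 2025, skipping weekends — Jul 2, Jul 3, Jul 4, Jul 7, Jul 8 — lands on Tuesday, 8 July 2025.
The date on which the refund becomes due: 25 calendar days after 8 July 2025 is 2 August 2025. That falls on a Saturday, so it rolls to the next business day, Monday, 4 August 2025.

4 August 2025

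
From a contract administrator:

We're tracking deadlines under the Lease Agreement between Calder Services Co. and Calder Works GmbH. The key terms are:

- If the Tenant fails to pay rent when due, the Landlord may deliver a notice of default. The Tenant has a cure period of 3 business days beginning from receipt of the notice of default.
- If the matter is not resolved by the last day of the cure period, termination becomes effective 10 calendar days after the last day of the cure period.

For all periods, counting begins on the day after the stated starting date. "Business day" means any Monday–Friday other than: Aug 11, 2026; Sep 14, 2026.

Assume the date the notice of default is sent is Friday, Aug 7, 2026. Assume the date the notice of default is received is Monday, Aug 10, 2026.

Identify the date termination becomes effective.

From Monday, Aug 10, 2026, 3 business days (Aug 12, Aug 13, Aug 14, skipping weekends and the listed holiday on Aug 11) brings us to Friday, Aug 14, 2026, which is the last day of the cure period.
Adding 10 calendar days to Aug 14, 2026 gives Aug 24, 2026, which is the date termination becomes effective.

Aug 24, 2026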